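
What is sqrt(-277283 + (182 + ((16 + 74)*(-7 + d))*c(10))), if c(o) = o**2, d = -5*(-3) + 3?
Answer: 3*I*sqrt(19789) ≈ 422.02*I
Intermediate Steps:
d = 18 (d = 15 + 3 = 18)
sqrt(-277283 + (182 + ((16 + 74)*(-7 + d))*c(10))) = sqrt(-277283 + (182 + ((16 + 74)*(-7 + 18))*10**2)) = sqrt(-277283 + (182 + (90*11)*100)) = sqrt(-277283 + (182 + 990*100)) = sqrt(-277283 + (182 + 99000)) = sqrt(-277283 + 99182) = sqrt(-178101) = 3*I*sqrt(19789)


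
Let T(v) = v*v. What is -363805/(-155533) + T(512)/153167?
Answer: 1969284963/486173939 ≈ 4.0506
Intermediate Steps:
T(v) = v²
-363805/(-155533) + T(512)/153167 = -363805/(-155533) + 512²/153167 = -363805*(-1/155533) + 262144*(1/153167) = 363805/155533 + 262144/153167 = 1969284963/486173939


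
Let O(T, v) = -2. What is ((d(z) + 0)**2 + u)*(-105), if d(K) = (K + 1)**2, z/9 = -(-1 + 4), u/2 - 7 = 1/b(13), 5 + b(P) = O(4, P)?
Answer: -47983920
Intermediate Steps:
b(P) = -7 (b(P) = -5 - 2 = -7)
u = 96/7 (u = 14 + 2/(-7) = 14 + 2*(-1/7) = 14 - 2/7 = 96/7 ≈ 13.714)
z = -27 (z = 9*(-(-1 + 4)) = 9*(-1*3) = 9*(-3) = -27)
d(K) = (1 + K)**2
((d(z) + 0)**2 + u)*(-105) = (((1 - 27)**2 + 0)**2 + 96/7)*(-105) = (((-26)**2 + 0)**2 + 96/7)*(-105) = ((676 + 0)**2 + 96/7)*(-105) = (676**2 + 96/7)*(-105) = (456976 + 96/7)*(-105) = (3198928/7)*(-105) = -47983920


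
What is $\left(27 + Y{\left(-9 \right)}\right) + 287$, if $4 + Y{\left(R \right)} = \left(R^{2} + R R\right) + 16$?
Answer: $488$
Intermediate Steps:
$Y{\left(R \right)} = 12 + 2 R^{2}$ ($Y{\left(R \right)} = -4 + \left(\left(R^{2} + R R\right) + 16\right) = -4 + \left(\left(R^{2} + R^{2}\right) + 16\right) = -4 + \left(2 R^{2} + 16\right) = -4 + \left(16 + 2 R^{2}\right) = 12 + 2 R^{2}$)
$\left(27 + Y{\left(-9 \right)}\right) + 287 = \left(27 + \left(12 + 2 \left(-9\right)^{2}\right)\right) + 287 = \left(27 + \left(12 + 2 \cdot 81\right)\right) + 287 = \left(27 + \left(12 + 162\right)\right) + 287 = \left(27 + 174\right) + 287 = 201 + 287 = 488$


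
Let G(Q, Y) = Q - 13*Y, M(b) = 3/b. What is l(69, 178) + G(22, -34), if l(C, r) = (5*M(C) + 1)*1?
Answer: 10700/23 ≈ 465.22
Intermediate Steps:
l(C, r) = 1 + 15/C (l(C, r) = (5*(3/C) + 1)*1 = (15/C + 1)*1 = (1 + 15/C)*1 = 1 + 15/C)
l(69, 178) + G(22, -34) = (15 + 69)/69 + (22 - 13*(-34)) = (1/69)*84 + (22 + 442) = 28/23 + 464 = 10700/23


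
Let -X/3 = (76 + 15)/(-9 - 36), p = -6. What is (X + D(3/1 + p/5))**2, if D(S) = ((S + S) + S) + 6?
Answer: 68644/225 ≈ 305.08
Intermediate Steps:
X = 91/15 (X = -3*(76 + 15)/(-9 - 36) = -273/(-45) = -273*(-1)/45 = -3*(-91/45) = 91/15 ≈ 6.0667)
D(S) = 6 + 3*S (D(S) = (2*S + S) + 6 = 3*S + 6 = 6 + 3*S)
(X + D(3/1 + p/5))**2 = (91/15 + (6 + 3*(3/1 - 6/5)))**2 = (91/15 + (6 + 3*(3*1 - 6*1/5)))**2 = (91/15 + (6 + 3*(3 - 6/5)))**2 = (91/15 + (6 + 3*(9/5)))**2 = (91/15 + (6 + 27/5))**2 = (91/15 + 57/5)**2 = (262/15)**2 = 68644/225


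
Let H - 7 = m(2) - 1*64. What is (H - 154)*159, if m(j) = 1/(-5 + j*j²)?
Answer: -33496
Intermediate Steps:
m(j) = 1/(-5 + j³)
H = -170/3 (H = 7 + (1/(-5 + 2³) - 1*64) = 7 + (1/(-5 + 8) - 64) = 7 + (1/3 - 64) = 7 + (⅓ - 64) = 7 - 191/3 = -170/3 ≈ -56.667)
(H - 154)*159 = (-170/3 - 154)*159 = -632/3*159 = -33496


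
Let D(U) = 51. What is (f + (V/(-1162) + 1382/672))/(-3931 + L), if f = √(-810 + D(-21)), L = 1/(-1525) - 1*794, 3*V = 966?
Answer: -75678125/200950497888 - 1525*I*√759/7205626 ≈ -0.0003766 - 0.0058307*I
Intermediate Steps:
V = 322 (V = (⅓)*966 = 322)
L = -1210851/1525 (L = -1/1525 - 794 = -1210851/1525 ≈ -794.00)
f = I*√759 (f = √(-810 + 51) = √(-759) = I*√759 ≈ 27.55*I)
(f + (V/(-1162) + 1382/672))/(-3931 + L) = (I*√759 + (322/(-1162) + 1382/672))/(-3931 - 1210851/1525) = (I*√759 + (322*(-1/1162) + 1382*(1/672)))/(-7205626/1525) = (I*√759 + (-23/83 + 691/336))*(-1525/7205626) = (I*√759 + 49625/27888)*(-1525/7205626) = (49625/27888 + I*√759)*(-1525/7205626) = -75678125/200950497888 - 1525*I*√759/7205626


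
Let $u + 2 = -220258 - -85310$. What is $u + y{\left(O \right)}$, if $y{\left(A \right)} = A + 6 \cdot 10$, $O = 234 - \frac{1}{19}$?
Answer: $- \frac{2558465}{19} \approx -1.3466 \cdot 10^{5}$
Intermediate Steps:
$u = -134950$ ($u = -2 - 134948 = -134950$)
$O = \frac{4445}{19}$ ($O = 234 - \frac{1}{19} = \frac{4445}{19} \approx 233.95$)
$y{\left(A \right)} = 60 + A$ ($y{\left(A \right)} = A + 60 = 60 + A$)
$u + y{\left(O \right)} = -134950 + \left(60 + \frac{4445}{19}\right) = -134950 + \frac{5585}{19} = - \frac{2558465}{19}$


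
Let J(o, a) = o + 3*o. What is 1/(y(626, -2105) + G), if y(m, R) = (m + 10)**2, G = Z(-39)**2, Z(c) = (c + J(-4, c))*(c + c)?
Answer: 1/18808596 ≈ 5.3167e-8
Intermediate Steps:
J(o, a) = 4*o
Z(c) = 2*c*(-16 + c) (Z(c) = (c + 4*(-4))*(c + c) = (c - 16)*(2*c) = (-16 + c)*(2*c) = 2*c*(-16 + c))
G = 18404100 (G = (2*(-39)*(-16 - 39))**2 = (2*(-39)*(-55))**2 = 4290**2 = 18404100)
y(m, R) = (10 + m)**2
1/(y(626, -2105) + G) = 1/((10 + 626)**2 + 18404100) = 1/(636**2 + 18404100) = 1/(404496 + 18404100) = 1/18808596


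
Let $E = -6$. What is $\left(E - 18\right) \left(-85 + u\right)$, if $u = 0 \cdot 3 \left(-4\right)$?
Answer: $2040$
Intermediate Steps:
$u = 0$ ($u = 0 \left(-4\right) = 0$)
$\left(E - 18\right) \left(-85 + u\right) = \left(-6 - 18\right) \left(-85 + 0\right) = \left(-6 - 18\right) \left(-85\right) = \left(-24\right) \left(-85\right) = 2040$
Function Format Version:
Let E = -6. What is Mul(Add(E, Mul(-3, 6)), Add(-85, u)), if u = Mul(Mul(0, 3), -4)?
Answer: 2040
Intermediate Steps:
u = 0 (u = Mul(0, -4) = 0)
Mul(Add(E, Mul(-3, 6)), Add(-85, u)) = Mul(Add(-6, Mul(-3, 6)), Add(-85, 0)) = Mul(Add(-6, -18), -85) = Mul(-24, -85) = 2040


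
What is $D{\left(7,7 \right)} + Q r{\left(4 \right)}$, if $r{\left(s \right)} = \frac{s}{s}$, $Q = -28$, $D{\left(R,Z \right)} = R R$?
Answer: $21$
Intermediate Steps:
$D{\left(R,Z \right)} = R^{2}$
$r{\left(s \right)} = 1$
$D{\left(7,7 \right)} + Q r{\left(4 \right)} = 7^{2} - 28 = 49 - 28 = 21$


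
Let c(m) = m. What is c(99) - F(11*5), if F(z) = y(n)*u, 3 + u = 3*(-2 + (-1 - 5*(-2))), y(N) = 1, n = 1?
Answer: 81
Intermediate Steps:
u = 18 (u = -3 + 3*(-2 + (-1 - 5*(-2))) = -3 + 3*(-2 + (-1 + 10)) = -3 + 3*(-2 + 9) = -3 + 3*7 = -3 + 21 = 18)
F(z) = 18 (F(z) = 1*18 = 18)
c(99) - F(11*5) = 99 - 1*18 = 99 - 18 = 81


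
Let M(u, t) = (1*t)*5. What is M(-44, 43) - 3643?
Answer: -3428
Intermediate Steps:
M(u, t) = 5*t (M(u, t) = t*5 = 5*t)
M(-44, 43) - 3643 = 5*43 - 3643 = 215 - 3643 = -3428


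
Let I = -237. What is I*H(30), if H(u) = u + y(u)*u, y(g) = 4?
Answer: -35550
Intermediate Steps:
H(u) = 5*u (H(u) = u + 4*u = 5*u)
I*H(30) = -1185*30 = -237*150 = -35550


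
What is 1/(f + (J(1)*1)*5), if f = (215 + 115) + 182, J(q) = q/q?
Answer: 1/517 ≈ 0.0019342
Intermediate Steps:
J(q) = 1
f = 512 (f = 330 + 182 = 512)
1/(f + (J(1)*1)*5) = 1/(512 + (1*1)*5) = 1/(512 + 1*5) = 1/(512 + 5) = 1/517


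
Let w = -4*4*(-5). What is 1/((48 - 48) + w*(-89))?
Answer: -1/7120 ≈ -0.00014045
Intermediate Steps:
w = 80 (w = -16*(-5) = 80)
1/((48 - 48) + w*(-89)) = 1/((48 - 48) + 80*(-89)) = 1/(0 - 7120) = 1/(-7120) = -1/7120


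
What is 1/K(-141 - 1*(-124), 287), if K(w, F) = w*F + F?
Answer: -1/4592 ≈ -0.00021777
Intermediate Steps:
K(w, F) = F + F*w (K(w, F) = F*w + F = F + F*w)
1/K(-141 - 1*(-124), 287) = 1/(287*(1 + (-141 - 1*(-124)))) = 1/(287*(1 + (-141 + 124))) = 1/(287*(1 - 17)) = 1/(287*(-16)) = 1/(-4592) = -1/4592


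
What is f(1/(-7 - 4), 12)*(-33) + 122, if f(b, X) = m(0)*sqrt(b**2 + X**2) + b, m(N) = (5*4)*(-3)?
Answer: 125 + 900*sqrt(697) ≈ 23886.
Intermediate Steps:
m(N) = -60 (m(N) = 20*(-3) = -60)
f(b, X) = b - 60*sqrt(X**2 + b**2) (f(b, X) = -60*sqrt(b**2 + X**2) + b = -60*sqrt(X**2 + b**2) + b = b - 60*sqrt(X**2 + b**2))
f(1/(-7 - 4), 12)*(-33) + 122 = (1/(-7 - 4) - 60*sqrt(12**2 + (1/(-7 - 4))**2))*(-33) + 122 = (1/(-11) - 60*sqrt(144 + (1/(-11))**2))*(-33) + 122 = (-1/11 - 60*sqrt(144 + (-1/11)**2))*(-33) + 122 = (-1/11 - 60*sqrt(144 + 1/121))*(-33) + 122 = (-1/11 - 300*sqrt(697)/11)*(-33) + 122 = (3 + 900*sqrt(697)) + 122 = 125 + 900*sqrt(697)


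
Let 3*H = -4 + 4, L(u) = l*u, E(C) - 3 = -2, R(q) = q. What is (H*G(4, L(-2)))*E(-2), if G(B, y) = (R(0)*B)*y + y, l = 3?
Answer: 0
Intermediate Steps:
E(C) = 1 (E(C) = 3 - 2 = 1)
L(u) = 3*u
H = 0 (H = (-4 + 4)/3 = (⅓)*0 = 0)
G(B, y) = y (G(B, y) = (0*B)*y + y = 0*y + y = 0 + y = y)
(H*G(4, L(-2)))*E(-2) = (0*(3*(-2)))*1 = (0*(-6))*1 = 0*1 = 0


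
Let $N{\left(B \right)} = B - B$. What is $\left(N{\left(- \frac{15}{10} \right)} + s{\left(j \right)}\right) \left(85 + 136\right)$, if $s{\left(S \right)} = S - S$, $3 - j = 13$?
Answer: $0$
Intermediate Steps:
$j = -10$ ($j = 3 - 13 = -10$)
$s{\left(S \right)} = 0$
$N{\left(B \right)} = 0$
$\left(N{\left(- \frac{15}{10} \right)} + s{\left(j \right)}\right) \left(85 + 136\right) = \left(0 + 0\right) \left(85 + 136\right) = 0 \cdot 221 = 0$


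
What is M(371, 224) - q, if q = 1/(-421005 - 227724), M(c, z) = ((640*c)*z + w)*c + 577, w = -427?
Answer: 12800756904925681/648729 ≈ 1.9732e+10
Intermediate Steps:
M(c, z) = 577 + c*(-427 + 640*c*z) (M(c, z) = ((640*c)*z - 427)*c + 577 = (640*c*z - 427)*c + 577 = (-427 + 640*c*z)*c + 577 = c*(-427 + 640*c*z) + 577 = 577 + c*(-427 + 640*c*z))
q = -1/648729 (q = 1/(-648729) = -1/648729 ≈ -1.5415e-6)
M(371, 224) - q = (577 - 427*371 + 640*224*371**2) - 1*(-1/648729) = (577 - 158417 + 640*224*137641) + 1/648729 = (577 - 158417 + 19732213760) + 1/648729 = 19732055920 + 1/648729 = 12800756904925681/648729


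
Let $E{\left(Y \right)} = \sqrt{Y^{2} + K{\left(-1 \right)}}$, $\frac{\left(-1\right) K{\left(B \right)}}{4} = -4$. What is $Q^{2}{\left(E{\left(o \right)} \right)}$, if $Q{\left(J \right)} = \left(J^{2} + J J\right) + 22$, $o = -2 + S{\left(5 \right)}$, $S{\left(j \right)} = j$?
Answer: $5184$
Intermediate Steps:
$K{\left(B \right)} = 16$ ($K{\left(B \right)} = \left(-4\right) \left(-4\right) = 16$)
$o = 3$ ($o = -2 + 5 = 3$)
$E{\left(Y \right)} = \sqrt{16 + Y^{2}}$ ($E{\left(Y \right)} = \sqrt{Y^{2} + 16} = \sqrt{16 + Y^{2}}$)
$Q{\left(J \right)} = 22 + 2 J^{2}$ ($Q{\left(J \right)} = \left(J^{2} + J^{2}\right) + 22 = 2 J^{2} + 22 = 22 + 2 J^{2}$)
$Q^{2}{\left(E{\left(o \right)} \right)} = \left(22 + 2 \left(\sqrt{16 + 3^{2}}\right)^{2}\right)^{2} = \left(22 + 2 \left(\sqrt{16 + 9}\right)^{2}\right)^{2} = \left(22 + 2 \left(\sqrt{25}\right)^{2}\right)^{2} = \left(22 + 2 \cdot 5^{2}\right)^{2} = \left(22 + 2 \cdot 25\right)^{2} = \left(22 + 50\right)^{2} = 72^{2} = 5184$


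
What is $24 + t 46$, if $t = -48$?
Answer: $-2184$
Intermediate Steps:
$24 + t 46 = 24 - 2208 = -2184$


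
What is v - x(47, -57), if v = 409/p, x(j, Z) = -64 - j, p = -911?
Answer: 100712/911 ≈ 110.55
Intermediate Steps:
v = -409/911 (v = 409/(-911) = 409*(-1/911) = -409/911 ≈ -0.44896)
v - x(47, -57) = -409/911 - (-64 - 1*47) = -409/911 - (-64 - 47) = -409/911 - 1*(-111) = -409/911 + 111 = 100712/911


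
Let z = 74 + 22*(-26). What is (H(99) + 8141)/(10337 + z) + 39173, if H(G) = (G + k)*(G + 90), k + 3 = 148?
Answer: 385477404/9839 ≈ 39179.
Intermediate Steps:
z = -498 (z = 74 - 572 = -498)
k = 145 (k = -3 + 148 = 145)
H(G) = (90 + G)*(145 + G) (H(G) = (G + 145)*(G + 90) = (145 + G)*(90 + G) = (90 + G)*(145 + G))
(H(99) + 8141)/(10337 + z) + 39173 = ((13050 + 99² + 235*99) + 8141)/(10337 - 498) + 39173 = ((13050 + 9801 + 23265) + 8141)/9839 + 39173 = (46116 + 8141)*(1/9839) + 39173 = 54257*(1/9839) + 39173 = 54257/9839 + 39173 = 385477404/9839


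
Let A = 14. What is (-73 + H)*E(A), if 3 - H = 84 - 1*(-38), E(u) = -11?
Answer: 2112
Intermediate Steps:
H = -119 (H = 3 - (84 - 1*(-38)) = 3 - (84 + 38) = 3 - 1*122 = 3 - 122 = -119)
(-73 + H)*E(A) = (-73 - 119)*(-11) = -192*(-11) = 2112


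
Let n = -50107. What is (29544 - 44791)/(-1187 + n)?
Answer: 15247/51294 ≈ 0.29725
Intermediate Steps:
(29544 - 44791)/(-1187 + n) = (29544 - 44791)/(-1187 - 50107) = -15247/(-51294) = -15247*(-1/51294) = 15247/51294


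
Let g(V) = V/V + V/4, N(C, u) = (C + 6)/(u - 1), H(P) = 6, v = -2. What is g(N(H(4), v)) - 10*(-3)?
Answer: 30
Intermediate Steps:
N(C, u) = (6 + C)/(-1 + u)
g(V) = 1 + V/4 (g(V) = 1 + V*(¼) = 1 + V/4)
g(N(H(4), v)) - 10*(-3) = (1 + ((6 + 6)/(-1 - 2))/4) - 10*(-3) = (1 + (12/(-3))/4) + 30 = (1 + (-⅓*12)/4) + 30 = (1 + (¼)*(-4)) + 30 = (1 - 1) + 30 = 0 + 30 = 30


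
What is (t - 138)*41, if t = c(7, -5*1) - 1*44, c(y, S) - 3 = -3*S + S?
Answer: -6929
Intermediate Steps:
c(y, S) = 3 - 2*S (c(y, S) = 3 + (-3*S + S) = 3 - 2*S)
t = -31 (t = (3 - (-10)) - 1*44 = (3 - 2*(-5)) - 44 = (3 + 10) - 44 = 13 - 44 = -31)
(t - 138)*41 = (-31 - 138)*41 = -169*41 = -6929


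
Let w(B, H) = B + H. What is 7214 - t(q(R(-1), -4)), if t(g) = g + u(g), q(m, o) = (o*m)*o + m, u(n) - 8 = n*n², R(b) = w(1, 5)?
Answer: -1054104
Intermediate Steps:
R(b) = 6 (R(b) = 1 + 5 = 6)
u(n) = 8 + n³ (u(n) = 8 + n*n² = 8 + n³)
q(m, o) = m + m*o² (q(m, o) = (m*o)*o + m = m*o² + m = m + m*o²)
t(g) = 8 + g + g³ (t(g) = g + (8 + g³) = 8 + g + g³)
7214 - t(q(R(-1), -4)) = 7214 - (8 + 6*(1 + (-4)²) + (6*(1 + (-4)²))³) = 7214 - (8 + 6*(1 + 16) + (6*(1 + 16))³) = 7214 - (8 + 6*17 + (6*17)³) = 7214 - (8 + 102 + 102³) = 7214 - (8 + 102 + 1061208) = 7214 - 1*1061318 = 7214 - 1061318 = -1054104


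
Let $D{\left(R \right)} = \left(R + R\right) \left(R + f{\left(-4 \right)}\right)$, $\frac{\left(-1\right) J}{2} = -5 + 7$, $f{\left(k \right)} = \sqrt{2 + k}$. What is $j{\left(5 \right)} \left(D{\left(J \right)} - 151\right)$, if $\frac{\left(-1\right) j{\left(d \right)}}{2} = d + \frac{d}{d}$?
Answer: $1428 + 96 i \sqrt{2} \approx 1428.0 + 135.76 i$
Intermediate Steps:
$j{\left(d \right)} = -2 - 2 d$ ($j{\left(d \right)} = - 2 \left(d + \frac{d}{d}\right) = - 2 \left(d + 1\right) = - 2 \left(1 + d\right) = -2 - 2 d$)
$J = -4$ ($J = - 2 \left(-5 + 7\right) = \left(-2\right) 2 = -4$)
$D{\left(R \right)} = 2 R \left(R + i \sqrt{2}\right)$ ($D{\left(R \right)} = \left(R + R\right) \left(R + \sqrt{2 - 4}\right) = 2 R \left(R + \sqrt{-2}\right) = 2 R \left(R + i \sqrt{2}\right)$)
$j{\left(5 \right)} \left(D{\left(J \right)} - 151\right) = \left(-2 - 10\right) \left(2 \left(-4\right) \left(-4 + i \sqrt{2}\right) - 151\right) = \left(-2 - 10\right) \left(\left(32 - 8 i \sqrt{2}\right) - 151\right) = - 12 \left(-119 - 8 i \sqrt{2}\right) = 1428 + 96 i \sqrt{2}$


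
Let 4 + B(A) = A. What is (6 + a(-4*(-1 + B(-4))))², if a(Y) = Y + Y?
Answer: 6084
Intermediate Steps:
B(A) = -4 + A
a(Y) = 2*Y
(6 + a(-4*(-1 + B(-4))))² = (6 + 2*(-4*(-1 + (-4 - 4))))² = (6 + 2*(-4*(-1 - 8)))² = (6 + 2*(-4*(-9)))² = (6 + 2*36)² = (6 + 72)² = 78² = 6084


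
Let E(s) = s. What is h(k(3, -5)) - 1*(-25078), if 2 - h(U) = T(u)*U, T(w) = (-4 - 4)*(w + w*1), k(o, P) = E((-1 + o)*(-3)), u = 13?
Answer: 23832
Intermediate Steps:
k(o, P) = 3 - 3*o (k(o, P) = (-1 + o)*(-3) = 3 - 3*o)
T(w) = -16*w (T(w) = -8*(w + w) = -16*w)
h(U) = 2 + 208*U (h(U) = 2 - (-16*13)*U = 2 - (-208)*U = 2 + 208*U)
h(k(3, -5)) - 1*(-25078) = (2 + 208*(3 - 3*3)) - 1*(-25078) = (2 + 208*(3 - 9)) + 25078 = (2 + 208*(-6)) + 25078 = (2 - 1248) + 25078 = -1246 + 25078 = 23832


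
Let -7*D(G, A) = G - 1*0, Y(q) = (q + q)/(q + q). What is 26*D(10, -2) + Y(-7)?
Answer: -253/7 ≈ -36.143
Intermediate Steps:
Y(q) = 1 (Y(q) = (2*q)/((2*q)) = (2*q)*(1/(2*q)) = 1)
D(G, A) = -G/7 (D(G, A) = -(G - 1*0)/7 = -(G + 0)/7 = -G/7)
26*D(10, -2) + Y(-7) = 26*(-⅐*10) + 1 = 26*(-10/7) + 1 = -260/7 + 1 = -253/7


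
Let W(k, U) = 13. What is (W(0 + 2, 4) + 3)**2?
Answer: 256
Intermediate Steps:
(W(0 + 2, 4) + 3)**2 = (13 + 3)**2 = 16**2 = 256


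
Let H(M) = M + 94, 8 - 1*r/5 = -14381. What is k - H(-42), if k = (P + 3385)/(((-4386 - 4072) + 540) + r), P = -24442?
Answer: -3350461/64027 ≈ -52.329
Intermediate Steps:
r = 71945 (r = 40 - 5*(-14381) = 40 + 71905 = 71945)
H(M) = 94 + M
k = -21057/64027 (k = (-24442 + 3385)/(((-4386 - 4072) + 540) + 71945) = -21057/((-8458 + 540) + 71945) = -21057/(-7918 + 71945) = -21057/64027 ≈ -0.32888)
k - H(-42) = -21057/64027 - (94 - 42) = -21057/64027 - 1*52 = -21057/64027 - 52 = -3350461/64027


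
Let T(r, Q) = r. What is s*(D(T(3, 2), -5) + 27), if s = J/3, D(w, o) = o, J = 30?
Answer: 220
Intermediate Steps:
s = 10 (s = 30/3 = 30*(⅓) = 10)
s*(D(T(3, 2), -5) + 27) = 10*(-5 + 27) = 10*22 = 220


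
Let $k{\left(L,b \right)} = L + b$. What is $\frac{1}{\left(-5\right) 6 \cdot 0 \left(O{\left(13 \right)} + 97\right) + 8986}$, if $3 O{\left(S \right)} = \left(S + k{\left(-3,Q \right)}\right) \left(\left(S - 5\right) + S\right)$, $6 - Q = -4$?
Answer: $\frac{1}{8986} \approx 0.00011128$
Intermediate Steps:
$Q = 10$ ($Q = 6 - -4 = 6 + 4 = 10$)
$O{\left(S \right)} = \frac{\left(-5 + 2 S\right) \left(7 + S\right)}{3}$ ($O{\left(S \right)} = \frac{\left(S + \left(-3 + 10\right)\right) \left(\left(S - 5\right) + S\right)}{3} = \frac{\left(S + 7\right) \left(\left(-5 + S\right) + S\right)}{3} = \frac{\left(7 + S\right) \left(-5 + 2 S\right)}{3} = \frac{\left(-5 + 2 S\right) \left(7 + S\right)}{3}$)
$\frac{1}{\left(-5\right) 6 \cdot 0 \left(O{\left(13 \right)} + 97\right) + 8986} = \frac{1}{\left(-5\right) 6 \cdot 0 \left(\left(- \frac{35}{3} + 3 \cdot 13 + \frac{2 \cdot 13^{2}}{3}\right) + 97\right) + 8986} = \frac{1}{\left(-30\right) 0 \left(\left(- \frac{35}{3} + 39 + \frac{2}{3} \cdot 169\right) + 97\right) + 8986} = \frac{1}{0 \left(\left(- \frac{35}{3} + 39 + \frac{338}{3}\right) + 97\right) + 8986} = \frac{1}{0 \left(140 + 97\right) + 8986} = \frac{1}{0 \cdot 237 + 8986} = \frac{1}{0 + 8986} = \frac{1}{8986}$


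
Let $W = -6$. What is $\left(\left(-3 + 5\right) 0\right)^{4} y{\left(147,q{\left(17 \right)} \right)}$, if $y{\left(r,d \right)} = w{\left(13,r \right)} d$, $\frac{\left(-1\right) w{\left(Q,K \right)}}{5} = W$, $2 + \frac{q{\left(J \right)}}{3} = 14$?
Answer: $0$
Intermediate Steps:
$q{\left(J \right)} = 36$ ($q{\left(J \right)} = -6 + 3 \cdot 14 = -6 + 42 = 36$)
$w{\left(Q,K \right)} = 30$ ($w{\left(Q,K \right)} = \left(-5\right) \left(-6\right) = 30$)
$y{\left(r,d \right)} = 30 d$
$\left(\left(-3 + 5\right) 0\right)^{4} y{\left(147,q{\left(17 \right)} \right)} = \left(\left(-3 + 5\right) 0\right)^{4} \cdot 30 \cdot 36 = \left(2 \cdot 0\right)^{4} \cdot 1080 = 0^{4} \cdot 1080 = 0 \cdot 1080 = 0$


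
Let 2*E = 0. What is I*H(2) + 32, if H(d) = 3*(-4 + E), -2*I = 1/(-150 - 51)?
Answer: 2142/67 ≈ 31.970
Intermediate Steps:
E = 0 (E = (½)*0 = 0)
I = 1/402 (I = -1/(2*(-150 - 51)) = -½/(-201) = -½*(-1/201) = 1/402 ≈ 0.0024876)
H(d) = -12 (H(d) = 3*(-4 + 0) = 3*(-4) = -12)
I*H(2) + 32 = (1/402)*(-12) + 32 = -2/67 + 32 = 2142/67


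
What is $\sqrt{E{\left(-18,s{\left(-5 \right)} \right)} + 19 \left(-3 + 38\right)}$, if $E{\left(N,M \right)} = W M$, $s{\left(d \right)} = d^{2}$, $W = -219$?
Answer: $i \sqrt{4810} \approx 69.354 i$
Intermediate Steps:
$E{\left(N,M \right)} = - 219 M$
$\sqrt{E{\left(-18,s{\left(-5 \right)} \right)} + 19 \left(-3 + 38\right)} = \sqrt{- 219 \left(-5\right)^{2} + 19 \left(-3 + 38\right)} = \sqrt{\left(-219\right) 25 + 19 \cdot 35} = \sqrt{-5475 + 665} = \sqrt{-4810} = i \sqrt{4810}$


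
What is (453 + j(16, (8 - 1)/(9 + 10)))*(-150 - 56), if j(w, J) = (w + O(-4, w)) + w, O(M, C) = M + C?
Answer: -102382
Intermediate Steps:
O(M, C) = C + M
j(w, J) = -4 + 3*w (j(w, J) = (w + (w - 4)) + w = (w + (-4 + w)) + w = (-4 + 2*w) + w = -4 + 3*w)
(453 + j(16, (8 - 1)/(9 + 10)))*(-150 - 56) = (453 + (-4 + 3*16))*(-150 - 56) = (453 + (-4 + 48))*(-206) = (453 + 44)*(-206) = 497*(-206) = -102382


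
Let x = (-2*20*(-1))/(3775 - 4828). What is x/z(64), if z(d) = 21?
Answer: -40/22113 ≈ -0.0018089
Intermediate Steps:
x = -40/1053 (x = -40*(-1)/(-1053) = 40*(-1/1053) = -40/1053 ≈ -0.037987)
x/z(64) = -40/1053/21 = -40/1053*1/21 = -40/22113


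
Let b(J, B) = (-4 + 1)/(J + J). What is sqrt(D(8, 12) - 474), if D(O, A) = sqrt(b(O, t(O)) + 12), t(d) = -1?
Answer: sqrt(-1896 + 3*sqrt(21))/2 ≈ 21.692*I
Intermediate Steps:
b(J, B) = -3/(2*J) (b(J, B) = -3*1/(2*J) = -3/(2*J))
D(O, A) = sqrt(12 - 3/(2*O)) (D(O, A) = sqrt(-3/(2*O) + 12) = sqrt(12 - 3/(2*O)))
sqrt(D(8, 12) - 474) = sqrt(sqrt(48 - 6/8)/2 - 474) = sqrt(sqrt(48 - 6*1/8)/2 - 474) = sqrt(sqrt(48 - 3/4)/2 - 474) = sqrt(sqrt(189/4)/2 - 474) = sqrt((3*sqrt(21)/2)/2 - 474) = sqrt(3*sqrt(21)/4 - 474) = sqrt(-474 + 3*sqrt(21)/4)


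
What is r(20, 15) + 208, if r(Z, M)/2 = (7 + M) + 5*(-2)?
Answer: 232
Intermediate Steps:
r(Z, M) = -6 + 2*M (r(Z, M) = 2*((7 + M) + 5*(-2)) = 2*((7 + M) - 10) = 2*(-3 + M) = -6 + 2*M)
r(20, 15) + 208 = (-6 + 2*15) + 208 = (-6 + 30) + 208 = 24 + 208 = 232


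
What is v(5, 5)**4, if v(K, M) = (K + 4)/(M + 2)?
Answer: 6561/2401 ≈ 2.7326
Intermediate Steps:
v(K, M) = (4 + K)/(2 + M)
v(5, 5)**4 = ((4 + 5)/(2 + 5))**4 = (9/7)**4 = 6561/2401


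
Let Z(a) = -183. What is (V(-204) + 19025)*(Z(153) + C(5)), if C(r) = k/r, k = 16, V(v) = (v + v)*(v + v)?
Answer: -166754611/5 ≈ -3.3351e+7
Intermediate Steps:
V(v) = 4*v**2 (V(v) = (2*v)*(2*v) = 4*v**2)
C(r) = 16/r
(V(-204) + 19025)*(Z(153) + C(5)) = (4*(-204)**2 + 19025)*(-183 + 16/5) = (4*41616 + 19025)*(-183 + 16*(1/5)) = (166464 + 19025)*(-183 + 16/5) = 185489*(-899/5) = -166754611/5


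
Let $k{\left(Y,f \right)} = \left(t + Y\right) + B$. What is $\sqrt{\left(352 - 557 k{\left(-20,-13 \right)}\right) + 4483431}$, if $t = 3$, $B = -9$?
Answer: $\sqrt{4498265} \approx 2120.9$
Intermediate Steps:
$k{\left(Y,f \right)} = -6 + Y$ ($k{\left(Y,f \right)} = \left(3 + Y\right) - 9 = -6 + Y$)
$\sqrt{\left(352 - 557 k{\left(-20,-13 \right)}\right) + 4483431} = \sqrt{\left(352 - 557 \left(-6 - 20\right)\right) + 4483431} = \sqrt{\left(352 - -14482\right) + 4483431} = \sqrt{\left(352 + 14482\right) + 4483431} = \sqrt{14834 + 4483431} = \sqrt{4498265}$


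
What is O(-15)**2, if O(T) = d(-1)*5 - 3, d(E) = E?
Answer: 64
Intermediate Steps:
O(T) = -8 (O(T) = -1*5 - 3 = -5 - 3 = -8)
O(-15)**2 = (-8)**2 = 64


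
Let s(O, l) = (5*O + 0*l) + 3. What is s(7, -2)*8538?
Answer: 324444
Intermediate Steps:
s(O, l) = 3 + 5*O (s(O, l) = (5*O + 0) + 3 = 5*O + 3 = 3 + 5*O)
s(7, -2)*8538 = (3 + 5*7)*8538 = (3 + 35)*8538 = 38*8538 = 324444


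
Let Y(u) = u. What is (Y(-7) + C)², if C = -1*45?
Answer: 2704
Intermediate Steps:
C = -45
(Y(-7) + C)² = (-7 - 45)² = (-52)² = 2704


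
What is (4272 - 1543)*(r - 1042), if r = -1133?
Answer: -5935575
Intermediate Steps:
(4272 - 1543)*(r - 1042) = (4272 - 1543)*(-1133 - 1042) = 2729*(-2175) = -5935575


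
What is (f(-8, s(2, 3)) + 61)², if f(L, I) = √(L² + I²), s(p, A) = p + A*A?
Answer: (61 + √185)² ≈ 5565.4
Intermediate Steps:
s(p, A) = p + A²
f(L, I) = √(I² + L²)
(f(-8, s(2, 3)) + 61)² = (√((2 + 3²)² + (-8)²) + 61)² = (√((2 + 9)² + 64) + 61)² = (√(11² + 64) + 61)² = (√(121 + 64) + 61)² = (√185 + 61)² = (61 + √185)²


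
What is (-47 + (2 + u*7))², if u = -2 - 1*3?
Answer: 6400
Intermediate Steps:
u = -5 (u = -2 - 3 = -5)
(-47 + (2 + u*7))² = (-47 + (2 - 5*7))² = (-47 + (2 - 35))² = (-47 - 33)² = (-80)² = 6400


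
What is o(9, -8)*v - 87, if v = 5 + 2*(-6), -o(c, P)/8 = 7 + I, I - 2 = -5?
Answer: 137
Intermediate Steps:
I = -3 (I = 2 - 5 = -3)
o(c, P) = -32 (o(c, P) = -8*(7 - 3) = -8*4 = -32)
v = -7 (v = 5 - 12 = -7)
o(9, -8)*v - 87 = -32*(-7) - 87 = 224 - 87 = 137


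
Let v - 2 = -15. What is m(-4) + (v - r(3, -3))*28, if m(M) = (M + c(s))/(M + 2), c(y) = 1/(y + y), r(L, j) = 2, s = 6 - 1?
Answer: -8361/20 ≈ -418.05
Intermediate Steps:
v = -13 (v = 2 - 15 = -13)
s = 5
c(y) = 1/(2*y)
m(M) = (⅒ + M)/(2 + M) (m(M) = (M + (½)/5)/(M + 2) = (M + (½)*(⅕))/(2 + M) = (M + ⅒)/(2 + M) = (⅒ + M)/(2 + M))
m(-4) + (v - r(3, -3))*28 = (⅒ - 4)/(2 - 4) + (-13 - 1*2)*28 = -39/10/(-2) + (-13 - 2)*28 = -½*(-39/10) - 15*28 = 39/20 - 420 = -8361/20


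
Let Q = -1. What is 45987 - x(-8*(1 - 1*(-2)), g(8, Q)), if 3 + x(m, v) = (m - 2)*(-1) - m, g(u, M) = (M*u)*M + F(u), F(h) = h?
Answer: 45940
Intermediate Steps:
g(u, M) = u + u*M² (g(u, M) = (M*u)*M + u = u*M² + u = u + u*M²)
x(m, v) = -1 - 2*m (x(m, v) = -3 + ((m - 2)*(-1) - m) = -3 + ((-2 + m)*(-1) - m) = -3 + ((2 - m) - m) = -3 + (2 - 2*m) = -1 - 2*m)
45987 - x(-8*(1 - 1*(-2)), g(8, Q)) = 45987 - (-1 - (-16)*(1 - 1*(-2))) = 45987 - (-1 - (-16)*(1 + 2)) = 45987 - (-1 - (-16)*3) = 45987 - (-1 - 2*(-24)) = 45987 - (-1 + 48) = 45987 - 1*47 = 45987 - 47 = 45940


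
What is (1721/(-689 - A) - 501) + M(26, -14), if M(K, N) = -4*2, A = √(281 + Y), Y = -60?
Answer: -18669713/36500 + 1721*√221/474500 ≈ -511.45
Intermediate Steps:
A = √221 (A = √(281 - 60) = √221 ≈ 14.866)
M(K, N) = -8
(1721/(-689 - A) - 501) + M(26, -14) = (1721/(-689 - √221) - 501) - 8 = (-501 + 1721/(-689 - √221)) - 8 = -509 + 1721/(-689 - √221)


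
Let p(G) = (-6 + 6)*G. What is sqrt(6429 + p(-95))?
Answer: sqrt(6429) ≈ 80.181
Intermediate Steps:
p(G) = 0 (p(G) = 0*G = 0)
sqrt(6429 + p(-95)) = sqrt(6429 + 0) = sqrt(6429)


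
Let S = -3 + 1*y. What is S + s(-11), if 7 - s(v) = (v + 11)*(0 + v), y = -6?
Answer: -2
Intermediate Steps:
s(v) = 7 - v*(11 + v) (s(v) = 7 - (v + 11)*(0 + v) = 7 - (11 + v)*v = 7 - v*(11 + v))
S = -9 (S = -3 + 1*(-6) = -3 - 6 = -9)
S + s(-11) = -9 + (7 - 1*(-11)² - 11*(-11)) = -9 + (7 - 1*121 + 121) = -9 + (7 - 121 + 121) = -9 + 7 = -2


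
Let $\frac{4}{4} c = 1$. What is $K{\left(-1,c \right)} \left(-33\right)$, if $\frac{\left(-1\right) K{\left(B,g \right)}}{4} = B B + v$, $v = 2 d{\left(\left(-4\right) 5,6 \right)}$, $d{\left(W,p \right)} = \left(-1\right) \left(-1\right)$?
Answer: $396$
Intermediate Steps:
$c = 1$
$d{\left(W,p \right)} = 1$
$v = 2$ ($v = 2 \cdot 1 = 2$)
$K{\left(B,g \right)} = -8 - 4 B^{2}$ ($K{\left(B,g \right)} = - 4 \left(B B + 2\right) = - 4 \left(B^{2} + 2\right) = - 4 \left(2 + B^{2}\right) = -8 - 4 B^{2}$)
$K{\left(-1,c \right)} \left(-33\right) = \left(-8 - 4 \left(-1\right)^{2}\right) \left(-33\right) = \left(-8 - 4\right) \left(-33\right) = \left(-12\right) \left(-33\right) = 396$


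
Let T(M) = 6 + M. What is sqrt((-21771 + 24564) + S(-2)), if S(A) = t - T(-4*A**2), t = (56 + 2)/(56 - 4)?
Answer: sqrt(1895582)/26 ≈ 52.954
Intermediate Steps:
t = 29/26 (t = 58/52 = 58*(1/52) = 29/26 ≈ 1.1154)
S(A) = -127/26 + 4*A**2 (S(A) = 29/26 - (6 - 4*A**2) = 29/26 + (-6 + 4*A**2) = -127/26 + 4*A**2)
sqrt((-21771 + 24564) + S(-2)) = sqrt((-21771 + 24564) + (-127/26 + 4*(-2)**2)) = sqrt(2793 + (-127/26 + 4*4)) = sqrt(2793 + (-127/26 + 16)) = sqrt(2793 + 289/26) = sqrt(72907/26) = sqrt(1895582)/26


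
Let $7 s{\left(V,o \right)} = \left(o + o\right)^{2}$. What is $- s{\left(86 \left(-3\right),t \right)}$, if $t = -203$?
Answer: $-23548$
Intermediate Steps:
$s{\left(V,o \right)} = \frac{4 o^{2}}{7}$ ($s{\left(V,o \right)} = \frac{\left(o + o\right)^{2}}{7} = \frac{\left(2 o\right)^{2}}{7} = \frac{4 o^{2}}{7}$)
$- s{\left(86 \left(-3\right),t \right)} = - \frac{4 \left(-203\right)^{2}}{7} = - \frac{4 \cdot 41209}{7} = \left(-1\right) 23548 = -23548$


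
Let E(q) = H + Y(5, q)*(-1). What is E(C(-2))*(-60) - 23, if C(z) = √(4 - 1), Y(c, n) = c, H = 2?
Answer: 157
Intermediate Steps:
C(z) = √3
E(q) = -3 (E(q) = 2 + 5*(-1) = 2 - 5 = -3)
E(C(-2))*(-60) - 23 = -3*(-60) - 23 = 180 - 23 = 157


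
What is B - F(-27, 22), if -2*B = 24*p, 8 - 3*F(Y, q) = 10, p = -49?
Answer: 1766/3 ≈ 588.67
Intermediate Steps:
F(Y, q) = -⅔ (F(Y, q) = 8/3 - ⅓*10 = 8/3 - 10/3 = -⅔)
B = 588 (B = -12*(-49) = -½*(-1176) = 588)
B - F(-27, 22) = 588 - 1*(-⅔) = 588 + ⅔ = 1766/3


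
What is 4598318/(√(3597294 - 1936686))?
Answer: 2299159*√3/1116 ≈ 3568.3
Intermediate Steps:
4598318/(√(3597294 - 1936686)) = 4598318/(√1660608) = 4598318/((744*√3)) = 4598318*(√3/2232) = 2299159*√3/1116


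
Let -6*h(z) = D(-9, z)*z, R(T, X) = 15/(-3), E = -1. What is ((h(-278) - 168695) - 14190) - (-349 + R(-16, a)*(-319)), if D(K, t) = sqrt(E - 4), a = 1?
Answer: -184131 + 139*I*sqrt(5)/3 ≈ -1.8413e+5 + 103.6*I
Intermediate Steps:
R(T, X) = -5 (R(T, X) = 15*(-1/3) = -5)
D(K, t) = I*sqrt(5) (D(K, t) = sqrt(-1 - 4) = sqrt(-5) = I*sqrt(5))
h(z) = -I*z*sqrt(5)/6 (h(z) = -I*sqrt(5)*z/6 = -I*z*sqrt(5)/6)
((h(-278) - 168695) - 14190) - (-349 + R(-16, a)*(-319)) = ((-1/6*I*(-278)*sqrt(5) - 168695) - 14190) - (-349 - 5*(-319)) = ((139*I*sqrt(5)/3 - 168695) - 14190) - (-349 + 1595) = ((-168695 + 139*I*sqrt(5)/3) - 14190) - 1*1246 = (-182885 + 139*I*sqrt(5)/3) - 1246 = -184131 + 139*I*sqrt(5)/3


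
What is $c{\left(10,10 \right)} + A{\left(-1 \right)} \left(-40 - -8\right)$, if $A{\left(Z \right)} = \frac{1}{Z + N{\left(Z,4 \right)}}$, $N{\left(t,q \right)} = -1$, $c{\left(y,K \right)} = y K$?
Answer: $116$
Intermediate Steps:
$c{\left(y,K \right)} = K y$
$A{\left(Z \right)} = \frac{1}{-1 + Z}$ ($A{\left(Z \right)} = \frac{1}{Z - 1} = \frac{1}{-1 + Z}$)
$c{\left(10,10 \right)} + A{\left(-1 \right)} \left(-40 - -8\right) = 10 \cdot 10 + \frac{-40 - -8}{-1 - 1} = 100 + \frac{-40 + 8}{-2} = 100 - -16 = 100 + 16 = 116$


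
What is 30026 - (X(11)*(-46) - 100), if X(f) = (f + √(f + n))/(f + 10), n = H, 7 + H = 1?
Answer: 633152/21 + 46*√5/21 ≈ 30155.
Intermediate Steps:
H = -6 (H = -7 + 1 = -6)
n = -6
X(f) = (f + √(-6 + f))/(10 + f) (X(f) = (f + √(f - 6))/(f + 10) = (f + √(-6 + f))/(10 + f))
30026 - (X(11)*(-46) - 100) = 30026 - (((11 + √(-6 + 11))/(10 + 11))*(-46) - 100) = 30026 - (((11 + √5)/21)*(-46) - 100) = 30026 - ((11/21 + √5/21)*(-46) - 100) = 30026 - ((-506/21 - 46*√5/21) - 100) = 30026 - (-2606/21 - 46*√5/21) = 30026 + (2606/21 + 46*√5/21) = 633152/21 + 46*√5/21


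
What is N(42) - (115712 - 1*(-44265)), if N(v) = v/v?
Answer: -159976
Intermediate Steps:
N(v) = 1
N(42) - (115712 - 1*(-44265)) = 1 - (115712 - 1*(-44265)) = 1 - (115712 + 44265) = 1 - 1*159977 = 1 - 159977 = -159976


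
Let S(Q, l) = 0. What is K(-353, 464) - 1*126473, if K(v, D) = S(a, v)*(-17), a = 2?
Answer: -126473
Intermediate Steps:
K(v, D) = 0 (K(v, D) = 0*(-17) = 0)
K(-353, 464) - 1*126473 = 0 - 1*126473 = 0 - 126473 = -126473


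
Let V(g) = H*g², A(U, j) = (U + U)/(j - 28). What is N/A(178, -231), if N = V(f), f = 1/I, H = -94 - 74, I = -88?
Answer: 5439/344608 ≈ 0.015783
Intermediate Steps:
H = -168
f = -1/88 (f = 1/(-88) = -1/88 ≈ -0.011364)
A(U, j) = 2*U/(-28 + j) (A(U, j) = (2*U)/(-28 + j) = 2*U/(-28 + j))
V(g) = -168*g²
N = -21/968 (N = -168*(-1/88)² = -168*1/7744 = -21/968 ≈ -0.021694)
N/A(178, -231) = -21/(968*(2*178/(-28 - 231))) = -21/(968*(2*178/(-259))) = -21/(968*(2*178*(-1/259))) = -21/(968*(-356/259)) = -21/968*(-259/356) = 5439/344608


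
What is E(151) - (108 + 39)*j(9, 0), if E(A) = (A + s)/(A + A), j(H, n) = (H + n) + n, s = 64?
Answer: -399331/302 ≈ -1322.3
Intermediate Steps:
j(H, n) = H + 2*n
E(A) = (64 + A)/(2*A) (E(A) = (A + 64)/(A + A) = (64 + A)/((2*A)) = (64 + A)*(1/(2*A)) = (64 + A)/(2*A))
E(151) - (108 + 39)*j(9, 0) = (½)*(64 + 151)/151 - (108 + 39)*(9 + 2*0) = (½)*(1/151)*215 - 147*(9 + 0) = 215/302 - 147*9 = 215/302 - 1*1323 = 215/302 - 1323 = -399331/302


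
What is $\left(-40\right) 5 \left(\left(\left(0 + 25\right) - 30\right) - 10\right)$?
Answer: $3000$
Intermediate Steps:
$\left(-40\right) 5 \left(\left(\left(0 + 25\right) - 30\right) - 10\right) = - 200 \left(\left(25 - 30\right) - 10\right) = - 200 \left(-5 - 10\right) = \left(-200\right) \left(-15\right) = 3000$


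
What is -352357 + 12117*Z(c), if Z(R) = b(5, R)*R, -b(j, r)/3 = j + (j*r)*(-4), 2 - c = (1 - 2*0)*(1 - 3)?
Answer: 10552943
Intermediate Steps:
c = 4 (c = 2 - (1 - 2*0)*(1 - 3) = 2 - (1 + 0)*(-2) = 2 - (-2) = 2 - 1*(-2) = 2 + 2 = 4)
b(j, r) = -3*j + 12*j*r (b(j, r) = -3*(j + (j*r)*(-4)) = -3*(j - 4*j*r) = -3*j + 12*j*r)
Z(R) = R*(-15 + 60*R) (Z(R) = (3*5*(-1 + 4*R))*R = (-15 + 60*R)*R = R*(-15 + 60*R))
-352357 + 12117*Z(c) = -352357 + 12117*(15*4*(-1 + 4*4)) = -352357 + 12117*(15*4*(-1 + 16)) = -352357 + 12117*(15*4*15) = -352357 + 12117*900 = -352357 + 10905300 = 10552943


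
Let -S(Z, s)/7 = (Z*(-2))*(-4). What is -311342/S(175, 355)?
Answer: 155671/4900 ≈ 31.770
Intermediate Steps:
S(Z, s) = -56*Z (S(Z, s) = -7*Z*(-2)*(-4) = -7*(-2*Z)*(-4) = -56*Z)
-311342/S(175, 355) = -311342/((-56*175)) = -311342/(-9800) = -311342*(-1/9800) = 155671/4900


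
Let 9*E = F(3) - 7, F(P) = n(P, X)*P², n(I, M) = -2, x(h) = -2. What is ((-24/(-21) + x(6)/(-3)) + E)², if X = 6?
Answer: 3721/3969 ≈ 0.93752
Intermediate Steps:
F(P) = -2*P²
E = -25/9 (E = (-2*3² - 7)/9 = (-2*9 - 7)/9 = (-18 - 7)/9 = (⅑)*(-25) = -25/9 ≈ -2.7778)
((-24/(-21) + x(6)/(-3)) + E)² = ((-24/(-21) - 2/(-3)) - 25/9)² = ((-24*(-1/21) - 2*(-⅓)) - 25/9)² = ((8/7 + ⅔) - 25/9)² = (38/21 - 25/9)² = (-61/63)² = 3721/3969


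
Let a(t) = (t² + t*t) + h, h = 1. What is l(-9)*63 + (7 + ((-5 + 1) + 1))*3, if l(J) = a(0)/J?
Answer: 5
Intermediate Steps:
a(t) = 1 + 2*t² (a(t) = (t² + t*t) + 1 = (t² + t²) + 1 = 2*t² + 1 = 1 + 2*t²)
l(J) = 1/J (l(J) = (1 + 2*0²)/J = (1 + 2*0)/J = (1 + 0)/J = 1/J)
l(-9)*63 + (7 + ((-5 + 1) + 1))*3 = 63/(-9) + (7 + ((-5 + 1) + 1))*3 = -⅑*63 + (7 + (-4 + 1))*3 = -7 + (7 - 3)*3 = -7 + 4*3 = -7 + 12 = 5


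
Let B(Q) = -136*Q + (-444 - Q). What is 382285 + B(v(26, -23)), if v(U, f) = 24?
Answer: 378553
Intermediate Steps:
B(Q) = -444 - 137*Q
382285 + B(v(26, -23)) = 382285 + (-444 - 137*24) = 382285 + (-444 - 3288) = 382285 - 3732 = 378553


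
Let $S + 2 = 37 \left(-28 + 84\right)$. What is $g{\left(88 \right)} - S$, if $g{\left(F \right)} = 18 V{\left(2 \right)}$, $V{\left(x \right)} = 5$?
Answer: $-1980$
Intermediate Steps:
$S = 2070$ ($S = -2 + 37 \left(-28 + 84\right) = -2 + 37 \cdot 56 = -2 + 2072 = 2070$)
$g{\left(F \right)} = 90$ ($g{\left(F \right)} = 18 \cdot 5 = 90$)
$g{\left(88 \right)} - S = 90 - 2070 = -1980$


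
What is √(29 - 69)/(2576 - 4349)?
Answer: -2*I*√10/1773 ≈ -0.0035671*I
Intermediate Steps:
√(29 - 69)/(2576 - 4349) = √(-40)/(-1773) = (2*I*√10)*(-1/1773) = -2*I*√10/1773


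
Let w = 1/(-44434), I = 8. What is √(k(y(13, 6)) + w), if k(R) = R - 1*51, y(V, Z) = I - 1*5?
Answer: I*√94770301522/44434 ≈ 6.9282*I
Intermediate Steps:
y(V, Z) = 3 (y(V, Z) = 8 - 1*5 = 8 - 5 = 3)
k(R) = -51 + R (k(R) = R - 51 = -51 + R)
w = -1/44434 ≈ -2.2505e-5
√(k(y(13, 6)) + w) = √((-51 + 3) - 1/44434) = √(-48 - 1/44434) = √(-2132833/44434) = I*√94770301522/44434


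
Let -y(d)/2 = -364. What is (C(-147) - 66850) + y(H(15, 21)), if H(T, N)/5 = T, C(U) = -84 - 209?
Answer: -66415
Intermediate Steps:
C(U) = -293
H(T, N) = 5*T
y(d) = 728 (y(d) = -2*(-364) = 728)
(C(-147) - 66850) + y(H(15, 21)) = (-293 - 66850) + 728 = -67143 + 728 = -66415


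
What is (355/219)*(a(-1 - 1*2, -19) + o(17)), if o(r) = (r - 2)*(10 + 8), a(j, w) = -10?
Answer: 92300/219 ≈ 421.46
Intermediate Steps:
o(r) = -36 + 18*r (o(r) = (-2 + r)*18 = -36 + 18*r)
(355/219)*(a(-1 - 1*2, -19) + o(17)) = (355/219)*(-10 + (-36 + 18*17)) = (355*(1/219))*(-10 + (-36 + 306)) = 355*(-10 + 270)/219 = (355/219)*260 = 92300/219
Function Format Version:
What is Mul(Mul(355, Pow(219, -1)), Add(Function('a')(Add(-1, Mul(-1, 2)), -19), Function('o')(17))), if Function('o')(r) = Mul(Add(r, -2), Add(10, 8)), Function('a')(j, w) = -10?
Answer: Rational(92300, 219) ≈ 421.46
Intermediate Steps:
Function('o')(r) = Add(-36, Mul(18, r)) (Function('o')(r) = Mul(Add(-2, r), 18) = Add(-36, Mul(18, r)))
Mul(Mul(355, Pow(219, -1)), Add(Function('a')(Add(-1, Mul(-1, 2)), -19), Function('o')(17))) = Mul(Mul(355, Pow(219, -1)), Add(-10, Add(-36, Mul(18, 17)))) = Mul(Mul(355, Rational(1, 219)), Add(-10, Add(-36, 306))) = Mul(Rational(355, 219), Add(-10, 270)) = Mul(Rational(355, 219), 260) = Rational(92300, 219)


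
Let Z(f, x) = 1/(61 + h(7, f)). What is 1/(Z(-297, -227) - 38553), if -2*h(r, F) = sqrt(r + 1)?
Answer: -71689273/2763835366103 - sqrt(2)/5527670732206 ≈ -2.5938e-5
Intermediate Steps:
h(r, F) = -sqrt(1 + r)/2 (h(r, F) = -sqrt(r + 1)/2 = -sqrt(1 + r)/2)
Z(f, x) = 1/(61 - sqrt(2)) (Z(f, x) = 1/(61 - sqrt(1 + 7)/2) = 1/(61 - sqrt(2)))
1/(Z(-297, -227) - 38553) = 1/((61/3719 + sqrt(2)/3719) - 38553) = 1/(-143378546/3719 + sqrt(2)/3719)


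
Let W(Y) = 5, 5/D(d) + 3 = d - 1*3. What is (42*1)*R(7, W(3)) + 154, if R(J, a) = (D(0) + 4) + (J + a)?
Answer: 791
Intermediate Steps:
D(d) = 5/(-6 + d) (D(d) = 5/(-3 + (d - 1*3)) = 5/(-3 + (d - 3)) = 5/(-3 + (-3 + d)) = 5/(-6 + d))
R(J, a) = 19/6 + J + a (R(J, a) = (5/(-6 + 0) + 4) + (J + a) = (5/(-6) + 4) + (J + a) = (5*(-1/6) + 4) + (J + a) = (-5/6 + 4) + (J + a) = 19/6 + (J + a) = 19/6 + J + a)
(42*1)*R(7, W(3)) + 154 = (42*1)*(19/6 + 7 + 5) + 154 = 42*(91/6) + 154 = 637 + 154 = 791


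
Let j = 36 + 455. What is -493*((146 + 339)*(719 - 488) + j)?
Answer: -55475318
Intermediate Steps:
j = 491
-493*((146 + 339)*(719 - 488) + j) = -493*((146 + 339)*(719 - 488) + 491) = -493*(485*231 + 491) = -493*(112035 + 491) = -493*112526 = -55475318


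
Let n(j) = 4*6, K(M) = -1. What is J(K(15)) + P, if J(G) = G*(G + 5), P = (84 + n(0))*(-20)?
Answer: -2164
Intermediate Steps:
n(j) = 24
P = -2160 (P = (84 + 24)*(-20) = 108*(-20) = -2160)
J(G) = G*(5 + G)
J(K(15)) + P = -(5 - 1) - 2160 = -1*4 - 2160 = -4 - 2160 = -2164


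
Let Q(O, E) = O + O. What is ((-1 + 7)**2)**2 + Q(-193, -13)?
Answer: 910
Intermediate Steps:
Q(O, E) = 2*O
((-1 + 7)**2)**2 + Q(-193, -13) = ((-1 + 7)**2)**2 + 2*(-193) = (6**2)**2 - 386 = 36**2 - 386 = 1296 - 386 = 910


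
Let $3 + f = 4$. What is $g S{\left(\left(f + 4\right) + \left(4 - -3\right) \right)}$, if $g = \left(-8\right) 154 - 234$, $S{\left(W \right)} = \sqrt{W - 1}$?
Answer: $- 1466 \sqrt{11} \approx -4862.2$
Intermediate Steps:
$f = 1$ ($f = -3 + 4 = 1$)
$S{\left(W \right)} = \sqrt{-1 + W}$
$g = -1466$ ($g = -1232 - 234 = -1466$)
$g S{\left(\left(f + 4\right) + \left(4 - -3\right) \right)} = - 1466 \sqrt{-1 + \left(\left(1 + 4\right) + \left(4 - -3\right)\right)} = - 1466 \sqrt{-1 + \left(5 + \left(4 + 3\right)\right)} = - 1466 \sqrt{-1 + \left(5 + 7\right)} = - 1466 \sqrt{-1 + 12} = - 1466 \sqrt{11}$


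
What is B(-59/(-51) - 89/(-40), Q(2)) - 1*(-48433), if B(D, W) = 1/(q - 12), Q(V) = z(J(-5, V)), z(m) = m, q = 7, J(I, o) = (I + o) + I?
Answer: 242164/5 ≈ 48433.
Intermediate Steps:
J(I, o) = o + 2*I
Q(V) = -10 + V (Q(V) = V + 2*(-5) = V - 10 = -10 + V)
B(D, W) = -⅕ (B(D, W) = 1/(7 - 12) = 1/(-5) = -⅕)
B(-59/(-51) - 89/(-40), Q(2)) - 1*(-48433) = -⅕ - 1*(-48433) = -⅕ + 48433 = 242164/5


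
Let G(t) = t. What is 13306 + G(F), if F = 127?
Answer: 13433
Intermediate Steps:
13306 + G(F) = 13306 + 127 = 13433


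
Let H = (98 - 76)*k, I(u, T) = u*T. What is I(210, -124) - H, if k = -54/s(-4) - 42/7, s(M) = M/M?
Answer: -24720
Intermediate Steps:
s(M) = 1
I(u, T) = T*u
k = -60 (k = -54/1 - 42/7 = -54*1 - 42*1/7 = -54 - 6 = -60)
H = -1320 (H = (98 - 76)*(-60) = 22*(-60) = -1320)
I(210, -124) - H = -124*210 - 1*(-1320) = -26040 + 1320 = -24720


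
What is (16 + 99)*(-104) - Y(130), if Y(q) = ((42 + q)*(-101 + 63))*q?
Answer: 837720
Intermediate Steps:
Y(q) = q*(-1596 - 38*q) (Y(q) = ((42 + q)*(-38))*q = (-1596 - 38*q)*q = q*(-1596 - 38*q))
(16 + 99)*(-104) - Y(130) = (16 + 99)*(-104) - (-38)*130*(42 + 130) = 115*(-104) - (-38)*130*172 = -11960 - 1*(-849680) = -11960 + 849680 = 837720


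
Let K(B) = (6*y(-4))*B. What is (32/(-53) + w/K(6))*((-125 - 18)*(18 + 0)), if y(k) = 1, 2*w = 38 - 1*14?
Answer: 36894/53 ≈ 696.11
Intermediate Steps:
w = 12 (w = (38 - 1*14)/2 = (38 - 14)/2 = (½)*24 = 12)
K(B) = 6*B (K(B) = (6*1)*B = 6*B)
(32/(-53) + w/K(6))*((-125 - 18)*(18 + 0)) = (32/(-53) + 12/((6*6)))*((-125 - 18)*(18 + 0)) = (32*(-1/53) + 12/36)*(-143*18) = (-32/53 + 12*(1/36))*(-2574) = (-32/53 + ⅓)*(-2574) = -43/159*(-2574) = 36894/53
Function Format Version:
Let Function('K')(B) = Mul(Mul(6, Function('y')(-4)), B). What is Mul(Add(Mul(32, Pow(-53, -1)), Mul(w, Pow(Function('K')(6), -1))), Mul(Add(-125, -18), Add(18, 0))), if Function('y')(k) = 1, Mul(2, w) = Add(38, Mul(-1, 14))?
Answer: Rational(36894, 53) ≈ 696.11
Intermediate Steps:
w = 12 (w = Mul(Rational(1, 2), Add(38, Mul(-1, 14))) = Mul(Rational(1, 2), Add(38, -14)) = Mul(Rational(1, 2), 24) = 12)
Function('K')(B) = Mul(6, B) (Function('K')(B) = Mul(Mul(6, 1), B) = Mul(6, B))
Mul(Add(Mul(32, Pow(-53, -1)), Mul(w, Pow(Function('K')(6), -1))), Mul(Add(-125, -18), Add(18, 0))) = Mul(Add(Mul(32, Pow(-53, -1)), Mul(12, Pow(Mul(6, 6), -1))), Mul(Add(-125, -18), Add(18, 0))) = Mul(Add(Mul(32, Rational(-1, 53)), Mul(12, Pow(36, -1))), Mul(-143, 18)) = Mul(Add(Rational(-32, 53), Mul(12, Rational(1, 36))), -2574) = Mul(Add(Rational(-32, 53), Rational(1, 3)), -2574) = Mul(Rational(-43, 159), -2574) = Rational(36894, 53)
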